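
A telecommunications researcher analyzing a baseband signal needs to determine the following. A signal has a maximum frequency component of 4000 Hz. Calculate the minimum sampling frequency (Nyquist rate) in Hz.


The Nyquist rate is twice the maximum frequency component.
fs_min = 2 * fmax
      = 2 * 4000
      = 8000 Hz

8000


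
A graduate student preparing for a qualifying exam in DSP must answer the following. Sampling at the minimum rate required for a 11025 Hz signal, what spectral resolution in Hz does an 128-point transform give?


Step 1 — Nyquist sampling rate:
fs = 2 * fmax = 2 * 11025 = 22050 Hz

Step 2 — DFT bin spacing:
df = fs / N = 22050 / 128 = 172.2656 Hz

172.2656 Hz


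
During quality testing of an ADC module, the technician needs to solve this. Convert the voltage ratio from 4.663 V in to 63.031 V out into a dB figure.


Voltage gain in dB:
G = 20 * log10(Vout / Vin)
  = 20 * log10(63.031 / 4.663)
  = 20 * log10(13.517264)
  = 20 * 1.130889
  = 22.62 dB

22.62 dB


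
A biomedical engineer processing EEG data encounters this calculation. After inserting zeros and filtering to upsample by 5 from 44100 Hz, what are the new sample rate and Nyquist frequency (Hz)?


Step 1 — output sample rate after interpolation by L:
fs_out = L * fs_in = 5 * 44100 = 220500 Hz

Step 2 — Nyquist frequency of the output stream:
f_Nyq = fs_out / 2 = 220500 / 2 = 110250.0 Hz

fs_out = 220500 Hz; f_Nyquist = 110250.0 Hz


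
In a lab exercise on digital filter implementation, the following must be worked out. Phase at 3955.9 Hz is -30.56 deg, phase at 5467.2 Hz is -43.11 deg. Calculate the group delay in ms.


Group delay from phase difference:
tau = -d(phi)/d(omega)
d(phi) = -12.55 deg = -0.219039 rad
d(omega) = 2*pi*(5467.2 - 3955.9) = 9495.778 rad/s
tau = -(-0.219039) / 9495.778
    = 0.0231 ms

0.0231 ms


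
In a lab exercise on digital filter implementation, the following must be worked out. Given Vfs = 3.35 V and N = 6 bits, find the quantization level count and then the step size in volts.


Step 1 — number of quantization levels:
L = 2^N = 2^6 = 64

Step 2 — LSB step size:
delta = Vfs / L
      = 3.35 / 64
      = 0.05234375 V

Levels = 64; step size = 0.05234375 V


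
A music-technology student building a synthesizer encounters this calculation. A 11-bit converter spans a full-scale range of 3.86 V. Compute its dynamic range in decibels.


Dynamic range from full-scale to LSB:
V_min = V_max / 2^bits = 3.86 / 2^11
DR = 20 * log10(V_max / V_min)
   = 20 * log10(2^11)
   = 20 * 11 * log10(2)
   = 66.23 dB

66.23 dB


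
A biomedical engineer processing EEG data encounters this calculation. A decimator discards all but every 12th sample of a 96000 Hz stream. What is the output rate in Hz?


Decimation reduces the sample rate:
fs_out = fs_in / M
       = 96000 / 12
       = 8000.0 Hz

8000.0 Hz


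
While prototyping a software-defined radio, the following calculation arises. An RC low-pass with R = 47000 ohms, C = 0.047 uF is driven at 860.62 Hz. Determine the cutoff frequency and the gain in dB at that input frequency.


Step 1 — cutoff frequency:
fc = 1 / (2*pi*R*C)
C = 0.047 uF = 4.7e-08 F
fc = 1 / (2*pi*47000*4.7e-08)
   = 72.0484 Hz

Step 2 — magnitude at f = 860.62 Hz:
|H(f)| = 1 / sqrt(1 + (f/fc)^2)
f/fc = 860.62 / 72.0484 = 11.945026
|H| = 1 / sqrt(1 + 142.683646) = 0.083425
|H|_dB = 20*log10(0.083425) = -21.57 dB

fc = 72.0484 Hz; |H(860.62 Hz)| = -21.57 dB


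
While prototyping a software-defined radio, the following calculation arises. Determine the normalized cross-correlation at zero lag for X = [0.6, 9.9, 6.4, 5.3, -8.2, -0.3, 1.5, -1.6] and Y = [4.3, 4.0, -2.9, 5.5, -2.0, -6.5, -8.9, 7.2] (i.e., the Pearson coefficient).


Pearson correlation coefficient (population):
r = cov(X,Y) / (std(X) * std(Y))
Mean X = 1.7, Mean Y = 0.0875
Cov(X,Y) = 5.6325
Std(X) = 5.201442, Std(Y) = 5.594515
r = 0.1936

0.1936


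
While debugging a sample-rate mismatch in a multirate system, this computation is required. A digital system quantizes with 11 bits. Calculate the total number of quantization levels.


Number of quantization levels = 2^N
= 2^11
= 2048

2048


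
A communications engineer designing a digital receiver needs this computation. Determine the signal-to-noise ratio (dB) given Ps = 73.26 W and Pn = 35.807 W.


SNR in decibels:
SNR = 10 * log10(Ps / Pn)
    = 10 * log10(73.26 / 35.807)
    = 10 * log10(2.046)
    = 10 * 0.3109
    = 3.11 dB

3.11 dB


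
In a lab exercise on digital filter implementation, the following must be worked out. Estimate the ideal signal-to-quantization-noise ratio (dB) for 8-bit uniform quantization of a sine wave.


Theoretical SNR for a full-scale sinusoid:
SNR = 6.02 * N + 1.76
    = 6.02 * 8 + 1.76
    = 48.16 + 1.76
    = 49.92 dB

49.92 dB


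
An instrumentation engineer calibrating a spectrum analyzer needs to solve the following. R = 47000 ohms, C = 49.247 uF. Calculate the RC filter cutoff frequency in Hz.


Cutoff frequency of a first-order RC filter:
fc = 1 / (2 * pi * R * C)
C = 49.247 uF = 4.9247e-05 F
fc = 1 / (2 * pi * 47000 * 4.9247e-05)
   = 1 / 14.543117260666
   = 0.068761 Hz

0.068761 Hz


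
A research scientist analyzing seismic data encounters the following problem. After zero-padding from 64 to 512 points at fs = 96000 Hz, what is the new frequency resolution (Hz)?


Frequency resolution after zero-padding:
N_padded = 64 * 8 = 512
df = fs / N_padded
   = 96000 / 512
   = 187.5 Hz

187.5 Hz


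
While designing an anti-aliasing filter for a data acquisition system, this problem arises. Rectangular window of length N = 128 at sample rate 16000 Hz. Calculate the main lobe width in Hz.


Main lobe width for a rectangular window:
Width = 2 * fs / N
      = 2 * 16000 / 128
      = 32000 / 128
      = 250.0 Hz

250.0 Hz


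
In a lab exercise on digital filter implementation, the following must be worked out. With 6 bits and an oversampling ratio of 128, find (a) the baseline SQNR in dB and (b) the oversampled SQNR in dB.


Step 1 — baseline SQNR at Nyquist:
SQNR_base = 6.02*N + 1.76
          = 6.02*6 + 1.76
          = 37.88 dB

Step 2 — oversampling processing gain:
G = 10*log10(OSR) = 10*log10(128) = 21.07 dB

Step 3 — total:
SQNR_total = 37.88 + 21.07 = 58.95 dB

Base SQNR = 37.88 dB; oversampled SQNR = 58.95 dB


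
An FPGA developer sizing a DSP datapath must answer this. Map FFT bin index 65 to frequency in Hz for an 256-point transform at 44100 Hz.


Frequency of DFT bin k:
f_k = k * fs / N
    = 65 * 44100 / 256
    = 2866500 / 256
    = 11197.266 Hz

11197.266 Hz


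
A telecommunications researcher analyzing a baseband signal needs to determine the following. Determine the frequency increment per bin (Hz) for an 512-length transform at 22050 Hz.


DFT frequency resolution:
df = fs / N
   = 22050 / 512
   = 43.0664 Hz

43.0664 Hz


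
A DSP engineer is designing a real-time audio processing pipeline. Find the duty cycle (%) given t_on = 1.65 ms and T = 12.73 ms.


Duty cycle as a percentage:
DC = (t_on / T) * 100
   = (1.65 / 12.73) * 100
   = 0.129615 * 100
   = 12.96 %

12.96 %


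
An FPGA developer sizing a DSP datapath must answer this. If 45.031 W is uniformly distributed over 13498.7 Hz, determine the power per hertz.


Power spectral density:
PSD = P / BW
    = 45.031 / 13498.7
    = 0.00333595 W/Hz

0.00333595 W/Hz


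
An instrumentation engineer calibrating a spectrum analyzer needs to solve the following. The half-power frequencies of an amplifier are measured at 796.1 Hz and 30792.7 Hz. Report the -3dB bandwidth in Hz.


Bandwidth is the difference of -3dB frequencies:
BW = f_high - f_low
   = 30792.7 - 796.1
   = 29996.6 Hz

29996.6 Hz


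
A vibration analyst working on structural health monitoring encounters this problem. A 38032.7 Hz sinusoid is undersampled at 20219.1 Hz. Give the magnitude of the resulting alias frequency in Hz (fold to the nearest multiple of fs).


Compute the nearest integer multiple of fs to the signal:
n = round(38032.7 / 20219.1) = 2
f_alias = |38032.7 - 2 * 20219.1|
        = |38032.7 - 40438.2|
        = 2405.5 Hz

2405.5


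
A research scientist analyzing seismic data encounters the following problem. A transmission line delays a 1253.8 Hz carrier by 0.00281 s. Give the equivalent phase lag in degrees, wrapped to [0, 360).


Phase shift from frequency and time delay:
phi = 360 * f * t_delay
    = 360 * 1253.8 * 0.00281
    = 1268.34 degrees
    mod 360 = 188.34 degrees

188.34 degrees


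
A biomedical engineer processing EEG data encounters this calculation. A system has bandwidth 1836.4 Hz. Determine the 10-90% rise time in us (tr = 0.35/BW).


Rise time from bandwidth relationship:
tr = 0.35 / BW
   = 0.35 / 1836.4
   = 0.0001905902853 s
   = 190.5903 us

190.5903 us


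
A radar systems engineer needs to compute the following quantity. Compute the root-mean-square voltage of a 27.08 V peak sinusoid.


RMS voltage for a sinusoidal waveform:
V_rms = V_peak / sqrt(2)
      = 27.08 / 1.414214
      = 19.148 V

19.148 V


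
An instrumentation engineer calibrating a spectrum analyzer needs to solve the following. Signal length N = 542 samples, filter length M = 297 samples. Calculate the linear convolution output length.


Linear convolution output length:
L = N + M - 1
  = 542 + 297 - 1
  = 838 samples

838


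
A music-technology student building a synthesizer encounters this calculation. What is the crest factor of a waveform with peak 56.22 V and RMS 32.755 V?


Crest factor is the ratio of peak to RMS:
CF = V_peak / V_rms
   = 56.22 / 32.755
   = 1.7164

1.7164


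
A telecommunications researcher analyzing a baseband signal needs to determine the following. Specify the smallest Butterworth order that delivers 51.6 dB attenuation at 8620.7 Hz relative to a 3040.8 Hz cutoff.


Butterworth filter order formula:
n = log10(10^(A/10) - 1) / (2 * log10(f_stop/f_pass))
10^(51.6/10) - 1 = 144542.9771
f_stop/f_pass = 8620.7 / 3040.8 = 2.835
n = 5.701 -> ceil = 6

6


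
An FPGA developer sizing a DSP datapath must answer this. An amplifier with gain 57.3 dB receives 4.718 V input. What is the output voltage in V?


Output voltage from dB gain:
V_out = V_in * 10^(gain_dB / 20)
      = 4.718 * 10^(57.3 / 20)
      = 4.718 * 732.824533
      = 3457.4661 V

3457.4661 V


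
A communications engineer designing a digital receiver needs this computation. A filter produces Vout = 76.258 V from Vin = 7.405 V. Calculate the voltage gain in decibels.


Voltage gain in dB:
G = 20 * log10(Vout / Vin)
  = 20 * log10(76.258 / 7.405)
  = 20 * log10(10.298177)
  = 20 * 1.01276
  = 20.26 dB

20.26 dB


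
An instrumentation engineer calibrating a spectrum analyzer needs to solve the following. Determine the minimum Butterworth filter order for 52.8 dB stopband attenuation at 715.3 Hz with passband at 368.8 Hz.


Butterworth filter order formula:
n = log10(10^(A/10) - 1) / (2 * log10(f_stop/f_pass))
10^(52.8/10) - 1 = 190545.0718
f_stop/f_pass = 715.3 / 368.8 = 1.9395
n = 9.1763 -> ceil = 10

10


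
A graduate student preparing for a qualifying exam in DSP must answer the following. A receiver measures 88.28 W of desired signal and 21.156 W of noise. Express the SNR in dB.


SNR in decibels:
SNR = 10 * log10(Ps / Pn)
    = 10 * log10(88.28 / 21.156)
    = 10 * log10(4.1728)
    = 10 * 0.6204
    = 6.2 dB

6.2 dB


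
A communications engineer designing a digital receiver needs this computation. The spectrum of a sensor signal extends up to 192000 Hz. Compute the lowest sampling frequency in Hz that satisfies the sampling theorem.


The Nyquist rate is twice the maximum frequency component.
fs_min = 2 * fmax
      = 2 * 192000
      = 384000 Hz

384000


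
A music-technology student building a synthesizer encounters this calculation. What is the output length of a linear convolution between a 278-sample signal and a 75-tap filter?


Linear convolution output length:
L = N + M - 1
  = 278 + 75 - 1
  = 352 samples

352


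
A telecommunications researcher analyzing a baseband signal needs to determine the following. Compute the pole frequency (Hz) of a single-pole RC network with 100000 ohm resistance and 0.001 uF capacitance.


Cutoff frequency of a first-order RC filter:
fc = 1 / (2 * pi * R * C)
C = 0.001 uF = 1e-09 F
fc = 1 / (2 * pi * 100000 * 1e-09)
   = 1 / 0.00062831853071796
   = 1591.549431 Hz

1591.549431 Hz


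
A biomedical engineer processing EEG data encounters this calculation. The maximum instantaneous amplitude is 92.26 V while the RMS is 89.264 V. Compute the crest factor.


Crest factor is the ratio of peak to RMS:
CF = V_peak / V_rms
   = 92.26 / 89.264
   = 1.0336

1.0336


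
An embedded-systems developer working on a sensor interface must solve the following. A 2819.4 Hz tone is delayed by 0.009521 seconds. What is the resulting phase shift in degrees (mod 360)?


Phase shift from frequency and time delay:
phi = 360 * f * t_delay
    = 360 * 2819.4 * 0.009521
    = 9663.66 degrees
    mod 360 = 303.66 degrees

303.66 degrees


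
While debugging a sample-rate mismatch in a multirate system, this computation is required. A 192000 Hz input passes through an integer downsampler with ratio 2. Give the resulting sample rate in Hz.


Decimation reduces the sample rate:
fs_out = fs_in / M
       = 192000 / 2
       = 96000.0 Hz

96000.0 Hz


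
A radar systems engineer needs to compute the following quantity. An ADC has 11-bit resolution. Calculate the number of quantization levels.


Number of quantization levels = 2^N
= 2^11
= 2048

2048


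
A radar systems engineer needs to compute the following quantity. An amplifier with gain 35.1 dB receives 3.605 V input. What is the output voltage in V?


Output voltage from dB gain:
V_out = V_in * 10^(gain_dB / 20)
      = 3.605 * 10^(35.1 / 20)
      = 3.605 * 56.885293
      = 205.0715 V

205.0715 V


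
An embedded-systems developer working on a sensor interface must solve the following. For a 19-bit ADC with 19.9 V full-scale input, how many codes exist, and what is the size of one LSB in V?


Step 1 — number of quantization levels:
L = 2^N = 2^19 = 524288

Step 2 — LSB step size:
delta = Vfs / L
      = 19.9 / 524288
      = 3.796e-05 V

Levels = 524288; step size = 3.796e-05 V


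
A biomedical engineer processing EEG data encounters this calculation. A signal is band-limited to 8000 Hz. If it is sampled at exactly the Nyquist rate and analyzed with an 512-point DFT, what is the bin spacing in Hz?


Step 1 — Nyquist sampling rate:
fs = 2 * fmax = 2 * 8000 = 16000 Hz

Step 2 — DFT bin spacing:
df = fs / N = 16000 / 512 = 31.25 Hz

31.25 Hz


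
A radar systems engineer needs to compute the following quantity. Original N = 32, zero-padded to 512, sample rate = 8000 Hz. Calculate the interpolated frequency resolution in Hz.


Frequency resolution after zero-padding:
N_padded = 32 * 16 = 512
df = fs / N_padded
   = 8000 / 512
   = 15.625 Hz

15.625 Hz


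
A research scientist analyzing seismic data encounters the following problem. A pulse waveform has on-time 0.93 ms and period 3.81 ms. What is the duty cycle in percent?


Duty cycle as a percentage:
DC = (t_on / T) * 100
   = (0.93 / 3.81) * 100
   = 0.244094 * 100
   = 24.41 %

24.41 %


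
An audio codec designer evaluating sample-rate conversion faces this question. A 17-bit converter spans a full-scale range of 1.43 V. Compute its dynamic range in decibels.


Dynamic range from full-scale to LSB:
V_min = V_max / 2^bits = 1.43 / 2^17
DR = 20 * log10(V_max / V_min)
   = 20 * log10(2^17)
   = 20 * 17 * log10(2)
   = 102.35 dB

102.35 dB


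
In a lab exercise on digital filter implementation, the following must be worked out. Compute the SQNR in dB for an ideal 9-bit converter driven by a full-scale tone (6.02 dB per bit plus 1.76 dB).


Theoretical SNR for a full-scale sinusoid:
SNR = 6.02 * N + 1.76
    = 6.02 * 9 + 1.76
    = 54.18 + 1.76
    = 55.94 dB

55.94 dB


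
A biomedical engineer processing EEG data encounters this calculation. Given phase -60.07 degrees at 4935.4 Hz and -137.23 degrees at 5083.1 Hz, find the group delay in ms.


Group delay from phase difference:
tau = -d(phi)/d(omega)
d(phi) = -77.16 deg = -1.346696 rad
d(omega) = 2*pi*(5083.1 - 4935.4) = 928.0265 rad/s
tau = -(-1.346696) / 928.0265
    = 1.4511 ms

1.4511 ms


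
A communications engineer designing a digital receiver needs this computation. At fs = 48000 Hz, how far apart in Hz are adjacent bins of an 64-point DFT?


DFT frequency resolution:
df = fs / N
   = 48000 / 64
   = 750.0 Hz

750.0 Hz


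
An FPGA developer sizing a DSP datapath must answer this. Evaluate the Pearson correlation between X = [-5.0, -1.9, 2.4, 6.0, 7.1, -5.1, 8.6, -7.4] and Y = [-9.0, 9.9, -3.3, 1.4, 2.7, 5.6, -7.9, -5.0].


Pearson correlation coefficient (population):
r = cov(X,Y) / (std(X) * std(Y))
Mean X = 0.5875, Mean Y = -0.7
Cov(X,Y) = -1.29625
Std(X) = 5.838972, Std(Y) = 6.264982
r = -0.0354

-0.0354


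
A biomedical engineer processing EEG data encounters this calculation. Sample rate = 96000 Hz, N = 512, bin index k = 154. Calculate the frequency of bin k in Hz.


Frequency of DFT bin k:
f_k = k * fs / N
    = 154 * 96000 / 512
    = 14784000 / 512
    = 28875.0 Hz

28875.0 Hz


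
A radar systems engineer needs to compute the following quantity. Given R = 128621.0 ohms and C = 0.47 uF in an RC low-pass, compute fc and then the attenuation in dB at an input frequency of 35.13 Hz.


Step 1 — cutoff frequency:
fc = 1 / (2*pi*R*C)
C = 0.47 uF = 4.7e-07 F
fc = 1 / (2*pi*128621.0*4.7e-07)
   = 2.63275 Hz

Step 2 — magnitude at f = 35.13 Hz:
|H(f)| = 1 / sqrt(1 + (f/fc)^2)
f/fc = 35.13 / 2.63275 = 13.343462
|H| = 1 / sqrt(1 + 178.047978) = 0.0747335
|H|_dB = 20*log10(0.0747335) = -22.53 dB

fc = 2.63275 Hz; |H(35.13 Hz)| = -22.53 dB


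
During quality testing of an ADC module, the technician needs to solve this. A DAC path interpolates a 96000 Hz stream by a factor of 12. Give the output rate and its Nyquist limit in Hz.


Step 1 — output sample rate after interpolation by L:
fs_out = L * fs_in = 12 * 96000 = 1152000 Hz

Step 2 — Nyquist frequency of the output stream:
f_Nyq = fs_out / 2 = 1152000 / 2 = 576000.0 Hz

fs_out = 1152000 Hz; f_Nyquist = 576000.0 Hz


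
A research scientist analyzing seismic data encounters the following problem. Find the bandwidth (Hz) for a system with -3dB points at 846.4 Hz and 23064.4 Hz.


Bandwidth is the difference of -3dB frequencies:
BW = f_high - f_low
   = 23064.4 - 846.4
   = 22218.0 Hz

22218.0 Hz


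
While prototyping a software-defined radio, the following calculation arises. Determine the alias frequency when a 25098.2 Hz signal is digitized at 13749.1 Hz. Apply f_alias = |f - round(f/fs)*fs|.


Compute the nearest integer multiple of fs to the signal:
n = round(25098.2 / 13749.1) = 2
f_alias = |25098.2 - 2 * 13749.1|
        = |25098.2 - 27498.2|
        = 2400.0 Hz

2400.0


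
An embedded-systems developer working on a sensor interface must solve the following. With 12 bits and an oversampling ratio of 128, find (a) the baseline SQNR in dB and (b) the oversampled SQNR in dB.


Step 1 — baseline SQNR at Nyquist:
SQNR_base = 6.02*N + 1.76
          = 6.02*12 + 1.76
          = 74.0 dB

Step 2 — oversampling processing gain:
G = 10*log10(OSR) = 10*log10(128) = 21.07 dB

Step 3 — total:
SQNR_total = 74.0 + 21.07 = 95.07 dB

Base SQNR = 74.0 dB; oversampled SQNR = 95.07 dB


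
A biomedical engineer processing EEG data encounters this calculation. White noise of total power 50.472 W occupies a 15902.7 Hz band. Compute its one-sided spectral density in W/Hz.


Power spectral density:
PSD = P / BW
    = 50.472 / 15902.7
    = 0.0031738 W/Hz

0.0031738 W/Hz


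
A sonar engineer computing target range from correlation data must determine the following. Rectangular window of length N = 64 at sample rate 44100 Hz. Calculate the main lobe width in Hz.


Main lobe width for a rectangular window:
Width = 2 * fs / N
      = 2 * 44100 / 64
      = 88200 / 64
      = 1378.125 Hz

1378.125 Hz


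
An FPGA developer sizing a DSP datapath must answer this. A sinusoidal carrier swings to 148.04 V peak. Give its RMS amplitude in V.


RMS voltage for a sinusoidal waveform:
V_rms = V_peak / sqrt(2)
      = 148.04 / 1.414214
      = 104.68 V

104.68 V


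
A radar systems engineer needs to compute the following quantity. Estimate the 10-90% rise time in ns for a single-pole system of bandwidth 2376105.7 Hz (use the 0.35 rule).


Rise time from bandwidth relationship:
tr = 0.35 / BW
   = 0.35 / 2376105.7
   = 1.472998444e-07 s
   = 147.2998 ns

147.2998 ns


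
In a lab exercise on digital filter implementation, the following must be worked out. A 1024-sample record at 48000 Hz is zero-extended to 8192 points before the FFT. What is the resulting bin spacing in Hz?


Frequency resolution after zero-padding:
N_padded = 1024 * 8 = 8192
df = fs / N_padded
   = 48000 / 8192
   = 5.8594 Hz

5.8594 Hz


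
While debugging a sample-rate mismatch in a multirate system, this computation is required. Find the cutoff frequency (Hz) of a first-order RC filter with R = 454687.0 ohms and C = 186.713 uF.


Cutoff frequency of a first-order RC filter:
fc = 1 / (2 * pi * R * C)
C = 186.713 uF = 0.000186713 F
fc = 1 / (2 * pi * 454687.0 * 0.000186713)
   = 1 / 533.41713541364
   = 0.001875 Hz

0.001875 Hz


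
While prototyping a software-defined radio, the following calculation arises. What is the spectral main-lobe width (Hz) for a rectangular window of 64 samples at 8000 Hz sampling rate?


Main lobe width for a rectangular window:
Width = 2 * fs / N
      = 2 * 8000 / 64
      = 16000 / 64
      = 250.0 Hz

250.0 Hz


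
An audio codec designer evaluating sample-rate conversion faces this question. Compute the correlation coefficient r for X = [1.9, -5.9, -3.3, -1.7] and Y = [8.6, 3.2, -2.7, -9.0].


Pearson correlation coefficient (population):
r = cov(X,Y) / (std(X) * std(Y))
Mean X = -2.25, Mean Y = 0.025
Cov(X,Y) = 5.47375
Std(X) = 2.826217, Std(Y) = 6.566725
r = 0.2949

0.2949


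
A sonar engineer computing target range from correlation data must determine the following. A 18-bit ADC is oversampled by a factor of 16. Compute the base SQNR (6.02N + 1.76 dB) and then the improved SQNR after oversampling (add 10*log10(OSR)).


Step 1 — baseline SQNR at Nyquist:
SQNR_base = 6.02*N + 1.76
          = 6.02*18 + 1.76
          = 110.12 dB

Step 2 — oversampling processing gain:
G = 10*log10(OSR) = 10*log10(16) = 12.04 dB

Step 3 — total:
SQNR_total = 110.12 + 12.04 = 122.16 dB

Base SQNR = 110.12 dB; oversampled SQNR = 122.16 dB


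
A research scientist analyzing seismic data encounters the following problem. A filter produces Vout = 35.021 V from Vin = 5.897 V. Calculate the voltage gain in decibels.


Voltage gain in dB:
G = 20 * log10(Vout / Vin)
  = 20 * log10(35.021 / 5.897)
  = 20 * log10(5.938782)
  = 20 * 0.773697
  = 15.47 dB

15.47 dB


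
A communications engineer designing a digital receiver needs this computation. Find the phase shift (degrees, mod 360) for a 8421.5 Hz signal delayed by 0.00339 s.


Phase shift from frequency and time delay:
phi = 360 * f * t_delay
    = 360 * 8421.5 * 0.00339
    = 10277.6 degrees
    mod 360 = 197.6 degrees

197.6 degrees


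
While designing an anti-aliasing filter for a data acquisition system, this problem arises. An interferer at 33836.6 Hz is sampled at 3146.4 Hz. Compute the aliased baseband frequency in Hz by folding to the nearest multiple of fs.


Compute the nearest integer multiple of fs to the signal:
n = round(33836.6 / 3146.4) = 11
f_alias = |33836.6 - 11 * 3146.4|
        = |33836.6 - 34610.4|
        = 773.8 Hz

773.8


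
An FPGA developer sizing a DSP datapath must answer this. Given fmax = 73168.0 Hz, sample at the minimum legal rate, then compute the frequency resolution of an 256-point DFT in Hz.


Step 1 — Nyquist sampling rate:
fs = 2 * fmax = 2 * 73168.0 = 146336.0 Hz

Step 2 — DFT bin spacing:
df = fs / N = 146336.0 / 256 = 571.625 Hz

571.625 Hz


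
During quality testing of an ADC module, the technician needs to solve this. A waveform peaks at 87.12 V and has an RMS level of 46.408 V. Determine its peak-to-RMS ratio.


Crest factor is the ratio of peak to RMS:
CF = V_peak / V_rms
   = 87.12 / 46.408
   = 1.8773

1.8773


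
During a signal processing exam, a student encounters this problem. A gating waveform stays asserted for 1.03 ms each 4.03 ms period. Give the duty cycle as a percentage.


Duty cycle as a percentage:
DC = (t_on / T) * 100
   = (1.03 / 4.03) * 100
   = 0.255583 * 100
   = 25.56 %

25.56 %


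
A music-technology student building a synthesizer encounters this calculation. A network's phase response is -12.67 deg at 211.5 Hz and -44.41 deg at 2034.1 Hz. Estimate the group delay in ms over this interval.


Group delay from phase difference:
tau = -d(phi)/d(omega)
d(phi) = -31.74 deg = -0.553968 rad
d(omega) = 2*pi*(2034.1 - 211.5) = 11451.7335 rad/s
tau = -(-0.553968) / 11451.7335
    = 0.0484 ms

0.0484 ms


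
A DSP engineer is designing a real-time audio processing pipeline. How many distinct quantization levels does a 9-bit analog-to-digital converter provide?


Number of quantization levels = 2^N
= 2^9
= 512

512


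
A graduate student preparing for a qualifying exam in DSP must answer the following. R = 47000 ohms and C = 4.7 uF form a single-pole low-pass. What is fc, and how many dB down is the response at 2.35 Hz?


Step 1 — cutoff frequency:
fc = 1 / (2*pi*R*C)
C = 4.7 uF = 4.7e-06 F
fc = 1 / (2*pi*47000*4.7e-06)
   = 0.720484 Hz

Step 2 — magnitude at f = 2.35 Hz:
|H(f)| = 1 / sqrt(1 + (f/fc)^2)
f/fc = 2.35 / 0.720484 = 3.261696
|H| = 1 / sqrt(1 + 10.638661) = 0.2931221
|H|_dB = 20*log10(0.2931221) = -10.66 dB

fc = 0.720484 Hz; |H(2.35 Hz)| = -10.66 dB


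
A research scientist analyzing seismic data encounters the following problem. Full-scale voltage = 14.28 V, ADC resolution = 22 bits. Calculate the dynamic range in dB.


Dynamic range from full-scale to LSB:
V_min = V_max / 2^bits = 14.28 / 2^22
DR = 20 * log10(V_max / V_min)
   = 20 * log10(2^22)
   = 20 * 22 * log10(2)
   = 132.45 dB

132.45 dB


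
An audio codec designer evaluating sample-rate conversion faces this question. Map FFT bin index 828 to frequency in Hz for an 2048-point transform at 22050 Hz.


Frequency of DFT bin k:
f_k = k * fs / N
    = 828 * 22050 / 2048
    = 18257400 / 2048
    = 8914.746 Hz

8914.746 Hz


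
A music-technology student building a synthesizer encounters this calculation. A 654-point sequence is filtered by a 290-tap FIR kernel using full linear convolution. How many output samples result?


Linear convolution output length:
L = N + M - 1
  = 654 + 290 - 1
  = 943 samples

943


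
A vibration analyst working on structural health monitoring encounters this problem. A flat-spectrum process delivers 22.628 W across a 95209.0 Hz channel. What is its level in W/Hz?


Power spectral density:
PSD = P / BW
    = 22.628 / 95209.0
    = 0.00023767 W/Hz

0.00023767 W/Hz


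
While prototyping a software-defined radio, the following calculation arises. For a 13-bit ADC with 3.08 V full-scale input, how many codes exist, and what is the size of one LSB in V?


Step 1 — number of quantization levels:
L = 2^N = 2^13 = 8192

Step 2 — LSB step size:
delta = Vfs / L
      = 3.08 / 8192
      = 0.00037598 V

Levels = 8192; step size = 0.00037598 V


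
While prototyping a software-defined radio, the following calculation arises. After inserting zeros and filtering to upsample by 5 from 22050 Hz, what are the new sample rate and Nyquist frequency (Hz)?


Step 1 — output sample rate after interpolation by L:
fs_out = L * fs_in = 5 * 22050 = 110250 Hz

Step 2 — Nyquist frequency of the output stream:
f_Nyq = fs_out / 2 = 110250 / 2 = 55125.0 Hz

fs_out = 110250 Hz; f_Nyquist = 55125.0 Hz


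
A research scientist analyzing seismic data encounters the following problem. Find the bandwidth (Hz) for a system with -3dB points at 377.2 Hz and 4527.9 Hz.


Bandwidth is the difference of -3dB frequencies:
BW = f_high - f_low
   = 4527.9 - 377.2
   = 4150.7 Hz

4150.7 Hz


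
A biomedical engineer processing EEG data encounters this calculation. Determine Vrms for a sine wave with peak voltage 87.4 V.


RMS voltage for a sinusoidal waveform:
V_rms = V_peak / sqrt(2)
      = 87.4 / 1.414214
      = 61.801 V

61.801 V


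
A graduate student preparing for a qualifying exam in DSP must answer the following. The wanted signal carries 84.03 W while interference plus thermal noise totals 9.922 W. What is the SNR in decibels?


SNR in decibels:
SNR = 10 * log10(Ps / Pn)
    = 10 * log10(84.03 / 9.922)
    = 10 * log10(8.4691)
    = 10 * 0.9278
    = 9.28 dB

9.28 dB


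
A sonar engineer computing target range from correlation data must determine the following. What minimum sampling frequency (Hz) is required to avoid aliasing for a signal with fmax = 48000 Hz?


The Nyquist rate is twice the maximum frequency component.
fs_min = 2 * fmax
      = 2 * 48000
      = 96000 Hz

96000


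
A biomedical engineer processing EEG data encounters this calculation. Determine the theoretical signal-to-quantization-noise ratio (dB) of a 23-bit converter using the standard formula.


Theoretical SNR for a full-scale sinusoid:
SNR = 6.02 * N + 1.76
    = 6.02 * 23 + 1.76
    = 138.46 + 1.76
    = 140.22 dB

140.22 dB


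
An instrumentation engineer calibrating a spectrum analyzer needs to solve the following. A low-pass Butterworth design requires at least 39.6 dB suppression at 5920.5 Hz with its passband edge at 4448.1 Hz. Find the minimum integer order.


Butterworth filter order formula:
n = log10(10^(A/10) - 1) / (2 * log10(f_stop/f_pass))
10^(39.6/10) - 1 = 9119.1084
f_stop/f_pass = 5920.5 / 4448.1 = 1.331
n = 15.9439 -> ceil = 16

16


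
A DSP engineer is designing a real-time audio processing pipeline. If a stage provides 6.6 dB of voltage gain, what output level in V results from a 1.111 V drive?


Output voltage from dB gain:
V_out = V_in * 10^(gain_dB / 20)
      = 1.111 * 10^(6.6 / 20)
      = 1.111 * 2.137962
      = 2.3753 V

2.3753 V


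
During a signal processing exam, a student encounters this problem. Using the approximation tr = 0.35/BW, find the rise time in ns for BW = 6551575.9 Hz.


Rise time from bandwidth relationship:
tr = 0.35 / BW
   = 0.35 / 6551575.9
   = 5.342226135e-08 s
   = 53.4223 ns

53.4223 ns


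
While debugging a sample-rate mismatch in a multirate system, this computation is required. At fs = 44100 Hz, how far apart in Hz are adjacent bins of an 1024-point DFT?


DFT frequency resolution:
df = fs / N
   = 44100 / 1024
   = 43.0664 Hz

43.0664 Hz


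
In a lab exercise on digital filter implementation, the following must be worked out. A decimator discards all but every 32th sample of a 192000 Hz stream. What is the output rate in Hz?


Decimation reduces the sample rate:
fs_out = fs_in / M
       = 192000 / 32
       = 6000.0 Hz

6000.0 Hz


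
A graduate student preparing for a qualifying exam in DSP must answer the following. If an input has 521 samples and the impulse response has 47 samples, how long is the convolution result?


Linear convolution output length:
L = N + M - 1
  = 521 + 47 - 1
  = 567 samples

567


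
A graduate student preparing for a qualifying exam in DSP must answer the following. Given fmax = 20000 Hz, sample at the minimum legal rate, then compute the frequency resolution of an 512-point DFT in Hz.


Step 1 — Nyquist sampling rate:
fs = 2 * fmax = 2 * 20000 = 40000 Hz

Step 2 — DFT bin spacing:
df = fs / N = 40000 / 512 = 78.125 Hz

78.125 Hz


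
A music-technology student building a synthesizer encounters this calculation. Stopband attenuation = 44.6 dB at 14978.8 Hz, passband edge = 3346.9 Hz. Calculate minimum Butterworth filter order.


Butterworth filter order formula:
n = log10(10^(A/10) - 1) / (2 * log10(f_stop/f_pass))
10^(44.6/10) - 1 = 28839.315
f_stop/f_pass = 14978.8 / 3346.9 = 4.4754
n = 3.4264 -> ceil = 4

4


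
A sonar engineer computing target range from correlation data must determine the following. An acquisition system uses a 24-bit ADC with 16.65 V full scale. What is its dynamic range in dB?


Dynamic range from full-scale to LSB:
V_min = V_max / 2^bits = 16.65 / 2^24
DR = 20 * log10(V_max / V_min)
   = 20 * log10(2^24)
   = 20 * 24 * log10(2)
   = 144.49 dB

144.49 dB


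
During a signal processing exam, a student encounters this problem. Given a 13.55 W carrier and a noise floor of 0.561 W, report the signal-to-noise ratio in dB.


SNR in decibels:
SNR = 10 * log10(Ps / Pn)
    = 10 * log10(13.55 / 0.561)
    = 10 * log10(24.1533)
    = 10 * 1.383
    = 13.83 dB

13.83 dB


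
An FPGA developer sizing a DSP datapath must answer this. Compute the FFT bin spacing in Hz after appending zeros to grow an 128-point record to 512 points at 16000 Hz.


Frequency resolution after zero-padding:
N_padded = 128 * 4 = 512
df = fs / N_padded
   = 16000 / 512
   = 31.25 Hz

31.25 Hz


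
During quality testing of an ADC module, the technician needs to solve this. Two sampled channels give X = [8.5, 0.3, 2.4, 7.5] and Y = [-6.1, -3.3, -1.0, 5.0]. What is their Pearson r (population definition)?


Pearson correlation coefficient (population):
r = cov(X,Y) / (std(X) * std(Y))
Mean X = 4.675, Mean Y = -1.35
Cov(X,Y) = 1.87625
Std(X) = 3.425182, Std(Y) = 4.086869
r = 0.134

0.134


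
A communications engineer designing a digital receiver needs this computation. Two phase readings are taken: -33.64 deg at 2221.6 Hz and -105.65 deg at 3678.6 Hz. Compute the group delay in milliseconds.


Group delay from phase difference:
tau = -d(phi)/d(omega)
d(phi) = -72.01 deg = -1.256812 rad
d(omega) = 2*pi*(3678.6 - 2221.6) = 9154.601 rad/s
tau = -(-1.256812) / 9154.601
    = 0.1373 ms

0.1373 ms


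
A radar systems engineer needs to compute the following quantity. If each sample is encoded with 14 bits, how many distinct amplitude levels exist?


Number of quantization levels = 2^N
= 2^14
= 16384

16384


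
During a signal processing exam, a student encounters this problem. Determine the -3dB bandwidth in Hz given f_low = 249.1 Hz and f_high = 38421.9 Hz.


Bandwidth is the difference of -3dB frequencies:
BW = f_high - f_low
   = 38421.9 - 249.1
   = 38172.8 Hz

38172.8 Hz


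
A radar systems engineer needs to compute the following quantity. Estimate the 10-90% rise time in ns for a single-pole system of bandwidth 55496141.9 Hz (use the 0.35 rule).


Rise time from bandwidth relationship:
tr = 0.35 / BW
   = 0.35 / 55496141.9
   = 6.306744722e-09 s
   = 6.3067 ns

6.3067 ns


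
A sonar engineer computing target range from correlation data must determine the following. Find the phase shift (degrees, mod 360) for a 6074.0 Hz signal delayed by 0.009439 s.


Phase shift from frequency and time delay:
phi = 360 * f * t_delay
    = 360 * 6074.0 * 0.009439
    = 20639.69 degrees
    mod 360 = 119.69 degrees

119.69 degrees


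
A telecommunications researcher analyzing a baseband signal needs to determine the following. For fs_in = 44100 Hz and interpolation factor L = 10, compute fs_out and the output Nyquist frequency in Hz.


Step 1 — output sample rate after interpolation by L:
fs_out = L * fs_in = 10 * 44100 = 441000 Hz

Step 2 — Nyquist frequency of the output stream:
f_Nyq = fs_out / 2 = 441000 / 2 = 220500.0 Hz

fs_out = 441000 Hz; f_Nyquist = 220500.0 Hz


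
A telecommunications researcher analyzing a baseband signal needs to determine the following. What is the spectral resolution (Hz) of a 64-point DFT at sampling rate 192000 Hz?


DFT frequency resolution:
df = fs / N
   = 192000 / 64
   = 3000.0 Hz

3000.0 Hz


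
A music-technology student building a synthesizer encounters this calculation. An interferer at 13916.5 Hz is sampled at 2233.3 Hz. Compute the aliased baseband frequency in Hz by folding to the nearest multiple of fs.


Compute the nearest integer multiple of fs to the signal:
n = round(13916.5 / 2233.3) = 6
f_alias = |13916.5 - 6 * 2233.3|
        = |13916.5 - 13399.8|
        = 516.7 Hz

516.7


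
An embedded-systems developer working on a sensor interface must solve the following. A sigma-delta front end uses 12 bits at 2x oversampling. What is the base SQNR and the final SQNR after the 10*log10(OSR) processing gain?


Step 1 — baseline SQNR at Nyquist:
SQNR_base = 6.02*N + 1.76
          = 6.02*12 + 1.76
          = 74.0 dB

Step 2 — oversampling processing gain:
G = 10*log10(OSR) = 10*log10(2) = 3.01 dB

Step 3 — total:
SQNR_total = 74.0 + 3.01 = 77.01 dB

Base SQNR = 74.0 dB; oversampled SQNR = 77.01 dB


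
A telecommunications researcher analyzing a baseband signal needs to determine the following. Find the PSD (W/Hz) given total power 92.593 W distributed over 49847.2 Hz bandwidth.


Power spectral density:
PSD = P / BW
    = 92.593 / 49847.2
    = 0.00185754 W/Hz

0.00185754 W/Hz


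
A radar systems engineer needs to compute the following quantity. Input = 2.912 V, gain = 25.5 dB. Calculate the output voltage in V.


Output voltage from dB gain:
V_out = V_in * 10^(gain_dB / 20)
      = 2.912 * 10^(25.5 / 20)
      = 2.912 * 18.836491
      = 54.8519 V

54.8519 V


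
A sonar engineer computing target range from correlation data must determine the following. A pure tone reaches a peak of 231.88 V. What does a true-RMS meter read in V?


RMS voltage for a sinusoidal waveform:
V_rms = V_peak / sqrt(2)
      = 231.88 / 1.414214
      = 163.964 V

163.964 V


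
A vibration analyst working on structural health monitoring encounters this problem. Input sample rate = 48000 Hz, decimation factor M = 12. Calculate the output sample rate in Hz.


Decimation reduces the sample rate:
fs_out = fs_in / M
       = 48000 / 12
       = 4000.0 Hz

4000.0 Hz


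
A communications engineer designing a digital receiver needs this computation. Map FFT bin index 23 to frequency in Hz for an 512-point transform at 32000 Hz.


Frequency of DFT bin k:
f_k = k * fs / N
    = 23 * 32000 / 512
    = 736000 / 512
    = 1437.5 Hz

1437.5 Hz


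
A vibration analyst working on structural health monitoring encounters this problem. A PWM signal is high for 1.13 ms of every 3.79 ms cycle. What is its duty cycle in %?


Duty cycle as a percentage:
DC = (t_on / T) * 100
   = (1.13 / 3.79) * 100
   = 0.298153 * 100
   = 29.82 %

29.82 %


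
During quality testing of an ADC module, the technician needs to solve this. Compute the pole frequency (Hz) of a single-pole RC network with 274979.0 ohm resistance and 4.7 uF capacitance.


Cutoff frequency of a first-order RC filter:
fc = 1 / (2 * pi * R * C)
C = 4.7 uF = 4.7e-06 F
fc = 1 / (2 * pi * 274979.0 * 4.7e-06)
   = 1 / 8.1203968591398
   = 0.123147 Hz

0.123147 Hz


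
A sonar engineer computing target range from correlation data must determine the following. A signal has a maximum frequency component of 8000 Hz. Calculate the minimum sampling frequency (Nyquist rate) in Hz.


The Nyquist rate is twice the maximum frequency component.
fs_min = 2 * fmax
      = 2 * 8000
      = 16000 Hz

16000


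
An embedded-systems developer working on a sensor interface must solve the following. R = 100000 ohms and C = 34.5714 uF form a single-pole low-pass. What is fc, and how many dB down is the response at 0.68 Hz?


Step 1 — cutoff frequency:
fc = 1 / (2*pi*R*C)
C = 34.5714 uF = 3.45714e-05 F
fc = 1 / (2*pi*100000*3.45714e-05)
   = 0.0460366 Hz

Step 2 — magnitude at f = 0.68 Hz:
|H(f)| = 1 / sqrt(1 + (f/fc)^2)
f/fc = 0.68 / 0.0460366 = 14.770856
|H| = 1 / sqrt(1 + 218.178187) = 0.0675463
|H|_dB = 20*log10(0.0675463) = -23.41 dB

fc = 0.0460366 Hz; |H(0.68 Hz)| = -23.41 dB
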